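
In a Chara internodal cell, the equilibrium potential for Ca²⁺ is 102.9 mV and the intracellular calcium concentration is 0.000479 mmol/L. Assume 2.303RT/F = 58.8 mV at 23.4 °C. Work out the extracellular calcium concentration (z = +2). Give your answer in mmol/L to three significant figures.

Nernst: E = (58.8/2) · log₁₀([out]/[in]), so log₁₀([out]/[in]) = 102.9 × 2 / 58.8 = 3.5000.
[out]/[in] = 10^(3.5000) = 3162.
[out] = 3162 × 0.000479 = 1.515 mmol/L.

1.51 mmol/L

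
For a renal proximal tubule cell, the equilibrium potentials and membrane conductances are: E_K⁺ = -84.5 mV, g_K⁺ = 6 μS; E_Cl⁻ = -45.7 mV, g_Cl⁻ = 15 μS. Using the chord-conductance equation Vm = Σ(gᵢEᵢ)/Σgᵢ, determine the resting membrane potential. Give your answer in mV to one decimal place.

-56.8 mV

Σ gᵢEᵢ = 6·(-84.5) + 15·(-45.7) = -1192.50
Σ gᵢ = 6 + 15 = 21
Vm = -1192.50 / 21 = -56.79 mV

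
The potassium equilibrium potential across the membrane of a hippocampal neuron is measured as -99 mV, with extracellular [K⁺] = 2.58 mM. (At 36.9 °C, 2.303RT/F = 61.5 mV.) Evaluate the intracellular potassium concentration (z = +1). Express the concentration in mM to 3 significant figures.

Nernst: E = (61.5/1) · log₁₀([out]/[in]), so log₁₀([out]/[in]) = -99.0 × 1 / 61.5 = -1.6098.
[out]/[in] = 10^(-1.6098) = 0.02456.
[in] = 2.58 / 0.02456 = 105 mM.

105 mM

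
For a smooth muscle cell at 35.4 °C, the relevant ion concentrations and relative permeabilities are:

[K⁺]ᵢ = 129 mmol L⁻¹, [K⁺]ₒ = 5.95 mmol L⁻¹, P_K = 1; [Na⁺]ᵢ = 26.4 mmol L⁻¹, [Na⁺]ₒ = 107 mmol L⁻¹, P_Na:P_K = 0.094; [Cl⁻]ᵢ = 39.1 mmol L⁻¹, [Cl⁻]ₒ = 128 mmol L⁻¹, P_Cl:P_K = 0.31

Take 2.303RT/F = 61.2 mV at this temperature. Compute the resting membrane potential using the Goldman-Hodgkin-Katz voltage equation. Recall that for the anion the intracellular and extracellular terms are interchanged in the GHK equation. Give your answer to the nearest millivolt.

Vm = 61.2 · log₁₀[(Σ P·[cation]ₒ + Σ P·[anion]ᵢ) / (Σ P·[cation]ᵢ + Σ P·[anion]ₒ)]
Numerator = 1×5.95 + 0.094×107 + 0.31×39.1 = 28.13
Denominator = 1×129 + 0.094×26.4 + 0.31×128 = 171.2
Vm = 61.2 · log₁₀(0.16434) = 61.2 × (-0.7843) = -48.00 mV

-48 mV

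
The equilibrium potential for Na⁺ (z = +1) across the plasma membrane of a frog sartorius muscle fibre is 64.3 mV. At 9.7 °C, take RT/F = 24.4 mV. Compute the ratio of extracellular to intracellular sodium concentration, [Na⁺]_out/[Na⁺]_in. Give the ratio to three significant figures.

13.9

ln([out]/[in]) = E·z/(24.4) = 64.3 × 1 / 24.4 = 2.6352
[out]/[in] = e^(2.6352) = 13.95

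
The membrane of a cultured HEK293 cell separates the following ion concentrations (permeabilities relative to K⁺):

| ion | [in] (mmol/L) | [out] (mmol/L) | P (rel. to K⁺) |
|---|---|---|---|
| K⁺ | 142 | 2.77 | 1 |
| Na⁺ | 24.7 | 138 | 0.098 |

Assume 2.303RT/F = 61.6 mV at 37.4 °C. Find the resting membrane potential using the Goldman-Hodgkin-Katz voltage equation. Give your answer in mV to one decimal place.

Vm = 61.6 · log₁₀[(Σ P·[cation]ₒ + Σ P·[anion]ᵢ) / (Σ P·[cation]ᵢ + Σ P·[anion]ₒ)]
Numerator = 1×2.77 + 0.098×138 = 16.29
Denominator = 1×142 + 0.098×24.7 = 144.4
Vm = 61.6 · log₁₀(0.11282) = 61.6 × (-0.9476) = -58.37 mV

-58.4 mV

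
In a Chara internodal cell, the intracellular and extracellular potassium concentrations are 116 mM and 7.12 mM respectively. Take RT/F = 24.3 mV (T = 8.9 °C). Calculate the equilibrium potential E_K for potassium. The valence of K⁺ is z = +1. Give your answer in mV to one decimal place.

E = (24.3/z) · ln([K⁺]_out/[K⁺]_in) with z = +1.
= (24.3/1) · ln(7.12/116) = 24.30 · ln(0.06138)
= 24.30 · (-2.7907) = -67.81 mV

-67.8 mV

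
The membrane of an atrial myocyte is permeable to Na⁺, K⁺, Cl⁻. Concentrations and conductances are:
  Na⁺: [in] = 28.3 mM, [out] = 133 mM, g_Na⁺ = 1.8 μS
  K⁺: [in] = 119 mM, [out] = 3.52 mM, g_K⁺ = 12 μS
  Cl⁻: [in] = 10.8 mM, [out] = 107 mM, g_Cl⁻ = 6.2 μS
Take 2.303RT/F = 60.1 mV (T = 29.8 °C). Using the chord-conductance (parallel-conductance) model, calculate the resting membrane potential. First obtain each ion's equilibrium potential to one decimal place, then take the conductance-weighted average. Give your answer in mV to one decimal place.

-70.1 mV

E_Na⁺ = (60.1/1)·log₁₀(133/28.3) = 40.4 mV
E_K⁺ = (60.1/1)·log₁₀(3.52/119) = -91.9 mV
E_Cl⁻ = (60.1/-1)·log₁₀(107/10.8) = -59.9 mV
Vm = (Σ gᵢEᵢ)/(Σ gᵢ) = (1.8·40.4 + 12·-91.9 + 6.2·-59.9) / (1.8 + 12 + 6.2)
= -1401.46 / 20 = -70.07 mV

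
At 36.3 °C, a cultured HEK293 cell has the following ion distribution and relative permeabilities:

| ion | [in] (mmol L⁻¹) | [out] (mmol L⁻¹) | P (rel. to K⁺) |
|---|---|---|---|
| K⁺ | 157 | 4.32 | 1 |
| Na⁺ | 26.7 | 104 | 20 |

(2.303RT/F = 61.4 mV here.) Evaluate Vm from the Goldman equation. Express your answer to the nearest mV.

29 mV

Vm = 61.4 · log₁₀[(Σ P·[cation]ₒ + Σ P·[anion]ᵢ) / (Σ P·[cation]ᵢ + Σ P·[anion]ₒ)]
Numerator = 1×4.32 + 20×104 = 2084
Denominator = 1×157 + 20×26.7 = 691
Vm = 61.4 · log₁₀(3.0164) = 61.4 × (0.4795) = 29.44 mV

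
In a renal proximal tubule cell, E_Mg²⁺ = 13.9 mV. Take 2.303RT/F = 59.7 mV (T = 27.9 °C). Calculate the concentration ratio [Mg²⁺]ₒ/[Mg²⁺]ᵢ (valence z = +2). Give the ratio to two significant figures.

2.9

log₁₀([out]/[in]) = E·z/(59.7) = 13.9 × 2 / 59.7 = 0.4657
[out]/[in] = 10^(0.4657) = 2.922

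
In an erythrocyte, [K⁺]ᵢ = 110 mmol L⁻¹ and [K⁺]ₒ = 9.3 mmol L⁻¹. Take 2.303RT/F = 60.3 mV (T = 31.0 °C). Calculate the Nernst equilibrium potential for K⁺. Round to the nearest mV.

E = (60.3/z) · log₁₀([K⁺]_out/[K⁺]_in) with z = +1.
= (60.3/1) · log₁₀(9.3/110) = 60.30 · log₁₀(0.08455)
= 60.30 · (-1.0729) = -64.70 mV

-65 mV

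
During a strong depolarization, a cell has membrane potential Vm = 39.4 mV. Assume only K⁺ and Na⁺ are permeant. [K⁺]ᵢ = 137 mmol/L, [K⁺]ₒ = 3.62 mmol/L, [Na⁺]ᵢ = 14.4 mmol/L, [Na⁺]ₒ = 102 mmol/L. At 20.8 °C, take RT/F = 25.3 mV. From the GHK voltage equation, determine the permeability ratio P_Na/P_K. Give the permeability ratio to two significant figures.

Let α = P_Na/P_K. GHK: Vm = 25.3·ln[(Kₒ + α·Naₒ)/(Kᵢ + α·Naᵢ)].
e^(Vm/25.3) = e^(39.4/25.3) = 4.746
So 4.746·(Kᵢ + α·Naᵢ) = Kₒ + α·Naₒ → α = (4.746·137.0 − 3.62) / (102.0 − 4.746·14.4)
α = (650.2 − 3.62) / (102.0 − 68.34) = 646.6/33.66 = 19.21

19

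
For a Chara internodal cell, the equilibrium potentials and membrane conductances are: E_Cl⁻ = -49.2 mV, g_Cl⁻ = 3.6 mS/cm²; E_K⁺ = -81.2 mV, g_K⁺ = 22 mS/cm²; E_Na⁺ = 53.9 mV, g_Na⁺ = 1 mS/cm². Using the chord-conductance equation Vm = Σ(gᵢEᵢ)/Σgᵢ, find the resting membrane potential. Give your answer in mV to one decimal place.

-71.8 mV

Σ gᵢEᵢ = 3.6·(-49.2) + 22·(-81.2) + 1·(53.9) = -1909.62
Σ gᵢ = 3.6 + 22 + 1 = 26.6
Vm = -1909.62 / 26.6 = -71.79 mV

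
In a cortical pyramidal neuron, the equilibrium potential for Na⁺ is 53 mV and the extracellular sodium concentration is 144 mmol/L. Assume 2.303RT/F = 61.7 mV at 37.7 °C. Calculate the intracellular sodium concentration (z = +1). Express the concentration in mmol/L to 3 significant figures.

Nernst: E = (61.7/1) · log₁₀([out]/[in]), so log₁₀([out]/[in]) = 53.0 × 1 / 61.7 = 0.8590.
[out]/[in] = 10^(0.8590) = 7.228.
[in] = 144 / 7.228 = 19.92 mmol/L.

19.9 mmol/L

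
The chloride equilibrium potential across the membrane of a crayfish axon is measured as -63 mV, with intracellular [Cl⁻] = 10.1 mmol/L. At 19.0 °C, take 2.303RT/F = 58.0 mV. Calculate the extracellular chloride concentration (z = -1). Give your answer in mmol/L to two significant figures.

120 mmol/L

Nernst: E = (58.0/-1) · log₁₀([out]/[in]), so log₁₀([out]/[in]) = -63.0 × -1 / 58.0 = 1.0862.
[out]/[in] = 10^(1.0862) = 12.2.
[out] = 12.2 × 10.1 = 123.2 mmol/L.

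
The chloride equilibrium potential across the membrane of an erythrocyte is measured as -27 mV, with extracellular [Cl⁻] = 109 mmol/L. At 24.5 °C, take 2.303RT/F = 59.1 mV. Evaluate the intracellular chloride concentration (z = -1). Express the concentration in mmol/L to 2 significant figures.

Nernst: E = (59.1/-1) · log₁₀([out]/[in]), so log₁₀([out]/[in]) = -27.0 × -1 / 59.1 = 0.4569.
[out]/[in] = 10^(0.4569) = 2.863.
[in] = 109 / 2.863 = 38.07 mmol/L.

38 mmol/L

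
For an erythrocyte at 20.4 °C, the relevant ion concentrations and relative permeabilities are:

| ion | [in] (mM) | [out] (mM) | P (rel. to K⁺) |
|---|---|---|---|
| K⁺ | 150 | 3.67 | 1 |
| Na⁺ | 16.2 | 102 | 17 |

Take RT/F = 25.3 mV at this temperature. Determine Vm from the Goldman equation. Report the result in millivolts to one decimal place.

35.6 mV

Vm = 25.3 · ln[(Σ P·[cation]ₒ + Σ P·[anion]ᵢ) / (Σ P·[cation]ᵢ + Σ P·[anion]ₒ)]
Numerator = 1×3.67 + 17×102 = 1738
Denominator = 1×150 + 17×16.2 = 425.4
Vm = 25.3 · ln(4.0848) = 25.3 × (1.4073) = 35.60 mV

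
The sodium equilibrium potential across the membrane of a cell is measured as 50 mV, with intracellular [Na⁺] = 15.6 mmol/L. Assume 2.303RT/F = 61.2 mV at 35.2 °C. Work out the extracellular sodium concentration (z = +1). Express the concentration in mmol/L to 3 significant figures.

102 mmol/L

Nernst: E = (61.2/1) · log₁₀([out]/[in]), so log₁₀([out]/[in]) = 50.0 × 1 / 61.2 = 0.8170.
[out]/[in] = 10^(0.8170) = 6.561.
[out] = 6.561 × 15.6 = 102.4 mmol/L.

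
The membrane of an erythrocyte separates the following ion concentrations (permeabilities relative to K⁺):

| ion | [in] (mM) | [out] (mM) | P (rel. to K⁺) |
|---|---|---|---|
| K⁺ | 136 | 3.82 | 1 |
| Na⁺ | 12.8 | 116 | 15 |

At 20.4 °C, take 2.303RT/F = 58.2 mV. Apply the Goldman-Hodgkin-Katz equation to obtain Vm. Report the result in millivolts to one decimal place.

42.2 mV

Vm = 58.2 · log₁₀[(Σ P·[cation]ₒ + Σ P·[anion]ᵢ) / (Σ P·[cation]ᵢ + Σ P·[anion]ₒ)]
Numerator = 1×3.82 + 15×116 = 1744
Denominator = 1×136 + 15×12.8 = 328
Vm = 58.2 · log₁₀(5.3165) = 58.2 × (0.7256) = 42.23 mV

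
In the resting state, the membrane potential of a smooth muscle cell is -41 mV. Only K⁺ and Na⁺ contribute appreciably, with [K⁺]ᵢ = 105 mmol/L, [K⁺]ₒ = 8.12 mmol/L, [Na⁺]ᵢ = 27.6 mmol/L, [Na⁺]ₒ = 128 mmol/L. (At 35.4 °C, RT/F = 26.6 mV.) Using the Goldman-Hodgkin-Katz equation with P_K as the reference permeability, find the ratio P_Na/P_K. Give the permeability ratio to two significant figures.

Let α = P_Na/P_K. GHK: Vm = 26.6·ln[(Kₒ + α·Naₒ)/(Kᵢ + α·Naᵢ)].
e^(Vm/26.6) = e^(-41.0/26.6) = 0.21409
So 0.21409·(Kᵢ + α·Naᵢ) = Kₒ + α·Naₒ → α = (0.21409·105.0 − 8.12) / (128.0 − 0.21409·27.6)
α = (22.48 − 8.12) / (128.0 − 5.909) = 14.36/122.1 = 0.1176

0.12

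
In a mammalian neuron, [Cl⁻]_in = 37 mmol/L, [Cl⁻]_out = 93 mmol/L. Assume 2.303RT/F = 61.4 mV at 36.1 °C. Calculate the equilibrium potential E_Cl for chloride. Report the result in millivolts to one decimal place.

-24.6 mV

E = (61.4/z) · log₁₀([Cl⁻]_out/[Cl⁻]_in) with z = -1.
For an anion, dividing by z = -1 reverses the sign.
= (61.4/-1) · log₁₀(93/37) = -61.40 · log₁₀(2.514)
= -61.40 · (0.4003) = -24.58 mV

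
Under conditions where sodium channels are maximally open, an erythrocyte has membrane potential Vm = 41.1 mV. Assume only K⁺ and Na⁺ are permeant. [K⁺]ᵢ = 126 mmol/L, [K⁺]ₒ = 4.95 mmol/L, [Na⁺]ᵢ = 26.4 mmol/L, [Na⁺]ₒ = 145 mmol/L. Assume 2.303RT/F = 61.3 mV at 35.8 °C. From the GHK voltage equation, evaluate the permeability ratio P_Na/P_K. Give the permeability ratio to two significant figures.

27

Let α = P_Na/P_K. GHK: Vm = 61.3·log₁₀[(Kₒ + α·Naₒ)/(Kᵢ + α·Naᵢ)].
10^(Vm/61.3) = 10^(41.1/61.3) = 4.6824
So 4.6824·(Kᵢ + α·Naᵢ) = Kₒ + α·Naₒ → α = (4.6824·126.0 − 4.95) / (145.0 − 4.6824·26.4)
α = (590 − 4.95) / (145.0 − 123.6) = 585/21.38 = 27.36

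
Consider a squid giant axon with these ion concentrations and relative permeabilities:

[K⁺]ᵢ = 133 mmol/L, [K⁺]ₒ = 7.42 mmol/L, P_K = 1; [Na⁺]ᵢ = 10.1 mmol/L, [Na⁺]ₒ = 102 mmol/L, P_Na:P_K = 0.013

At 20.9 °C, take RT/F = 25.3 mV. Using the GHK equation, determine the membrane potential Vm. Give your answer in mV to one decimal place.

-68.9 mV

Vm = 25.3 · ln[(Σ P·[cation]ₒ + Σ P·[anion]ᵢ) / (Σ P·[cation]ᵢ + Σ P·[anion]ₒ)]
Numerator = 1×7.42 + 0.013×102 = 8.746
Denominator = 1×133 + 0.013×10.1 = 133.1
Vm = 25.3 · ln(0.065695) = 25.3 × (-2.7227) = -68.89 mV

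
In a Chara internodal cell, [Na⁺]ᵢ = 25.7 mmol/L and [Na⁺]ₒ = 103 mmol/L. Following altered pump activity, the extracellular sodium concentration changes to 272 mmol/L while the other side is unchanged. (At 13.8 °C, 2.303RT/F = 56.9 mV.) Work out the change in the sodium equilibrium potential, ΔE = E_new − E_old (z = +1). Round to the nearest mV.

E_old = (56.9/1)·log₁₀(103/25.7) = 34.31 mV
E_new = (56.9/1)·log₁₀(272/25.7) = 58.30 mV
ΔE = 58.30 − (34.31) = 24.00 mV

24 mV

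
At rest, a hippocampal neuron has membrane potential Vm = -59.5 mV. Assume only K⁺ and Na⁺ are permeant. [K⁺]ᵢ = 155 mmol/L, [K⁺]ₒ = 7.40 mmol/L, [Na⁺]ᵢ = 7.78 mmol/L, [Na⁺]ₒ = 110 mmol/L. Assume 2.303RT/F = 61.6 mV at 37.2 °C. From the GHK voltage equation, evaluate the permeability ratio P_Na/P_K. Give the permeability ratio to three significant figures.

0.0858

Let α = P_Na/P_K. GHK: Vm = 61.6·log₁₀[(Kₒ + α·Naₒ)/(Kᵢ + α·Naᵢ)].
10^(Vm/61.6) = 10^(-59.5/61.6) = 0.10817
So 0.10817·(Kᵢ + α·Naᵢ) = Kₒ + α·Naₒ → α = (0.10817·155.0 − 7.4) / (110.0 − 0.10817·7.78)
α = (16.77 − 7.4) / (110.0 − 0.8415) = 9.366/109.2 = 0.0858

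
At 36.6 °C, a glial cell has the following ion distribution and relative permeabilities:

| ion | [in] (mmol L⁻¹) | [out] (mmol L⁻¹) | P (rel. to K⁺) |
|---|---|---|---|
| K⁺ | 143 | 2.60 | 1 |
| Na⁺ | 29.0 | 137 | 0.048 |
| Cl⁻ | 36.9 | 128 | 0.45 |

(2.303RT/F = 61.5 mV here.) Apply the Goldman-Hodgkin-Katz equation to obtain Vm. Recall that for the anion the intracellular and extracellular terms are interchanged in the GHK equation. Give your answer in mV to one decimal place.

-55.0 mV

Vm = 61.5 · log₁₀[(Σ P·[cation]ₒ + Σ P·[anion]ᵢ) / (Σ P·[cation]ᵢ + Σ P·[anion]ₒ)]
Numerator = 1×2.60 + 0.048×137 + 0.45×36.9 = 25.78
Denominator = 1×143 + 0.048×29.0 + 0.45×128 = 202
Vm = 61.5 · log₁₀(0.12763) = 61.5 × (-0.8940) = -54.98 mV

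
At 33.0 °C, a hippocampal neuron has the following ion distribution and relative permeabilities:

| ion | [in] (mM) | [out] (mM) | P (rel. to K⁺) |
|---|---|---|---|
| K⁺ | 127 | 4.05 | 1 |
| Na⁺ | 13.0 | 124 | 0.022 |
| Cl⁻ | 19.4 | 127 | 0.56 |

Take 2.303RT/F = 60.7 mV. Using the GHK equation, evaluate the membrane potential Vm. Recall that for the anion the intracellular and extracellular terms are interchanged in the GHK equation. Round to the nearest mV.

-64 mV

Vm = 60.7 · log₁₀[(Σ P·[cation]ₒ + Σ P·[anion]ᵢ) / (Σ P·[cation]ᵢ + Σ P·[anion]ₒ)]
Numerator = 1×4.05 + 0.022×124 + 0.56×19.4 = 17.64
Denominator = 1×127 + 0.022×13.0 + 0.56×127 = 198.4
Vm = 60.7 · log₁₀(0.088919) = 60.7 × (-1.0510) = -63.80 mV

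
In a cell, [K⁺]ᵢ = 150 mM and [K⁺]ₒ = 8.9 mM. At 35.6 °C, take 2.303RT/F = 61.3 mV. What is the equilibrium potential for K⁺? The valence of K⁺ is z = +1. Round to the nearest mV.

E = (61.3/z) · log₁₀([K⁺]_out/[K⁺]_in) with z = +1.
= (61.3/1) · log₁₀(8.9/150) = 61.30 · log₁₀(0.05933)
= 61.30 · (-1.2267) = -75.20 mV

-75 mV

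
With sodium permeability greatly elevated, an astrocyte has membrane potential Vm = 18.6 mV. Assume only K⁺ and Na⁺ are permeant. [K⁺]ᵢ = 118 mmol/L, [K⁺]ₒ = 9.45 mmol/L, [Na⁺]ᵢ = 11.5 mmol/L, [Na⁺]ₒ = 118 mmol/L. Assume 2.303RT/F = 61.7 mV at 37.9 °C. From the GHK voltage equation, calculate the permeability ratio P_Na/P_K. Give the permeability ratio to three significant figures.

2.39

Let α = P_Na/P_K. GHK: Vm = 61.7·log₁₀[(Kₒ + α·Naₒ)/(Kᵢ + α·Naᵢ)].
10^(Vm/61.7) = 10^(18.6/61.7) = 2.002
So 2.002·(Kᵢ + α·Naᵢ) = Kₒ + α·Naₒ → α = (2.002·118.0 − 9.45) / (118.0 − 2.002·11.5)
α = (236.2 − 9.45) / (118.0 − 23.02) = 226.8/94.98 = 2.388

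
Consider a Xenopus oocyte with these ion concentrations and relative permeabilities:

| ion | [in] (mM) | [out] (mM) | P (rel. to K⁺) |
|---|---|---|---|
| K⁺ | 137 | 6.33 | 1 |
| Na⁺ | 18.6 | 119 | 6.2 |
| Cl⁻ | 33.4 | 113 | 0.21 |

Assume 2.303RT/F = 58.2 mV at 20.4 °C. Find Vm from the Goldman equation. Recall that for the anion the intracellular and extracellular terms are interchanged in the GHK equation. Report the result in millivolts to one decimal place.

25.3 mV

Vm = 58.2 · log₁₀[(Σ P·[cation]ₒ + Σ P·[anion]ᵢ) / (Σ P·[cation]ᵢ + Σ P·[anion]ₒ)]
Numerator = 1×6.33 + 6.2×119 + 0.21×33.4 = 751.1
Denominator = 1×137 + 6.2×18.6 + 0.21×113 = 276.1
Vm = 58.2 · log₁₀(2.721) = 58.2 × (0.4347) = 25.30 mV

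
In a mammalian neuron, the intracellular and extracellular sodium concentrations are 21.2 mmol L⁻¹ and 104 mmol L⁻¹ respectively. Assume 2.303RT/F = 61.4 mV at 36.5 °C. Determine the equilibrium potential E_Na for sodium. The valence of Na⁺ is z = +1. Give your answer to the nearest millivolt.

42 mV

E = (61.4/z) · log₁₀([Na⁺]_out/[Na⁺]_in) with z = +1.
= (61.4/1) · log₁₀(104/21.2) = 61.40 · log₁₀(4.906)
= 61.40 · (0.6907) = 42.41 mV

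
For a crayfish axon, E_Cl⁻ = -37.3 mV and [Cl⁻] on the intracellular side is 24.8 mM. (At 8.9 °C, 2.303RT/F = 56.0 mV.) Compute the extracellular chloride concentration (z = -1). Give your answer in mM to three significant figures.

Nernst: E = (56.0/-1) · log₁₀([out]/[in]), so log₁₀([out]/[in]) = -37.3 × -1 / 56.0 = 0.6661.
[out]/[in] = 10^(0.6661) = 4.635.
[out] = 4.635 × 24.8 = 115 mM.

115 mM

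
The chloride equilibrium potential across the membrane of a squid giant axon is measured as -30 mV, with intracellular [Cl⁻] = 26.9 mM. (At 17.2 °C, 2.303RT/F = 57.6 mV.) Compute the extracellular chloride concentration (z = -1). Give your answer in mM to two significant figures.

Nernst: E = (57.6/-1) · log₁₀([out]/[in]), so log₁₀([out]/[in]) = -30.0 × -1 / 57.6 = 0.5208.
[out]/[in] = 10^(0.5208) = 3.318.
[out] = 3.318 × 26.9 = 89.25 mM.

89 mM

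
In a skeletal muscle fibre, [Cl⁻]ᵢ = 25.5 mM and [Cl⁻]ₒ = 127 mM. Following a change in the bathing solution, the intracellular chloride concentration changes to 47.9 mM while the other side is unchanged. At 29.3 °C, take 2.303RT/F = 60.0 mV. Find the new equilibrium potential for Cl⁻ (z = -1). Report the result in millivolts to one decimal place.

After the shift: [Cl⁻]_out = 127, [Cl⁻]_in = 47.9 mM.
E_new = (60.0/-1)·log₁₀(127/47.9) = -60.00 · (0.4235) = -25.41 mV

-25.4 mV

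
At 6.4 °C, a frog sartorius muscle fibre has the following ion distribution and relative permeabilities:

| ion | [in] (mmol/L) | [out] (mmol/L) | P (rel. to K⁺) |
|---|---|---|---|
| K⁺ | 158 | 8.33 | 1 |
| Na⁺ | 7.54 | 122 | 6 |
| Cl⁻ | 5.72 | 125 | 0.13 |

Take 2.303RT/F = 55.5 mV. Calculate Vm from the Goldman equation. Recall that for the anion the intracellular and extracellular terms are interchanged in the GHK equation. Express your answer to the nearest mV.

Vm = 55.5 · log₁₀[(Σ P·[cation]ₒ + Σ P·[anion]ᵢ) / (Σ P·[cation]ᵢ + Σ P·[anion]ₒ)]
Numerator = 1×8.33 + 6×122 + 0.13×5.72 = 741.1
Denominator = 1×158 + 6×7.54 + 0.13×125 = 219.5
Vm = 55.5 · log₁₀(3.3763) = 55.5 × (0.5284) = 29.33 mV

29 mV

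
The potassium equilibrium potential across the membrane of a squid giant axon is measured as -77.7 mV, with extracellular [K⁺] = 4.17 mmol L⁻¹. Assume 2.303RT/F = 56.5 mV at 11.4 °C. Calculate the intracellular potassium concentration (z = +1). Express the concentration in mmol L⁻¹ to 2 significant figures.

Nernst: E = (56.5/1) · log₁₀([out]/[in]), so log₁₀([out]/[in]) = -77.7 × 1 / 56.5 = -1.3752.
[out]/[in] = 10^(-1.3752) = 0.04215.
[in] = 4.17 / 0.04215 = 98.94 mmol L⁻¹.

99 mmol L⁻¹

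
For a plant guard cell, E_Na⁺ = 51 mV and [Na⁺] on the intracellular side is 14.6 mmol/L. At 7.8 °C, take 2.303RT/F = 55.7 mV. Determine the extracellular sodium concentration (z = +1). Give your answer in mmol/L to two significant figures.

Nernst: E = (55.7/1) · log₁₀([out]/[in]), so log₁₀([out]/[in]) = 51.0 × 1 / 55.7 = 0.9156.
[out]/[in] = 10^(0.9156) = 8.234.
[out] = 8.234 × 14.6 = 120.2 mmol/L.

120 mmol/L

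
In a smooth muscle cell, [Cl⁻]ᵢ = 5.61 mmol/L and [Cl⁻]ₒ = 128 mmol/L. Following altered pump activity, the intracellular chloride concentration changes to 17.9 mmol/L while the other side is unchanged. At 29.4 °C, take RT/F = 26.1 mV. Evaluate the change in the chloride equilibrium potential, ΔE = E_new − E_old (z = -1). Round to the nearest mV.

E_old = (26.1/-1)·ln(128/5.61) = -81.63 mV
E_new = (26.1/-1)·ln(128/17.9) = -51.34 mV
ΔE = -51.34 − (-81.63) = 30.28 mV

30 mV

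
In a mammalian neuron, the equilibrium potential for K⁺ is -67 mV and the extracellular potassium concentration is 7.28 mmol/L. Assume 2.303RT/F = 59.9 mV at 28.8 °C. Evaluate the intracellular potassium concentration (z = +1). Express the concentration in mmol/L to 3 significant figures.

Nernst: E = (59.9/1) · log₁₀([out]/[in]), so log₁₀([out]/[in]) = -67.0 × 1 / 59.9 = -1.1185.
[out]/[in] = 10^(-1.1185) = 0.07611.
[in] = 7.28 / 0.07611 = 95.64 mmol/L.

95.6 mmol/L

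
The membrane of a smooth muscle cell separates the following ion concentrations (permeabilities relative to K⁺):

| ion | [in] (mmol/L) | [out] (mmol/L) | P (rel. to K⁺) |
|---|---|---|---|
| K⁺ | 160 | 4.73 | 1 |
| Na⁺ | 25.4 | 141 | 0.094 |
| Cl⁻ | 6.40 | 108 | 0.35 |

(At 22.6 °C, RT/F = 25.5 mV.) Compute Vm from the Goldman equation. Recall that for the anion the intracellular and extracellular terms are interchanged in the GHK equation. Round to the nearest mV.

Vm = 25.5 · ln[(Σ P·[cation]ₒ + Σ P·[anion]ᵢ) / (Σ P·[cation]ᵢ + Σ P·[anion]ₒ)]
Numerator = 1×4.73 + 0.094×141 + 0.35×6.40 = 20.22
Denominator = 1×160 + 0.094×25.4 + 0.35×108 = 200.2
Vm = 25.5 · ln(0.10103) = 25.5 × (-2.2924) = -58.46 mV

-58 mV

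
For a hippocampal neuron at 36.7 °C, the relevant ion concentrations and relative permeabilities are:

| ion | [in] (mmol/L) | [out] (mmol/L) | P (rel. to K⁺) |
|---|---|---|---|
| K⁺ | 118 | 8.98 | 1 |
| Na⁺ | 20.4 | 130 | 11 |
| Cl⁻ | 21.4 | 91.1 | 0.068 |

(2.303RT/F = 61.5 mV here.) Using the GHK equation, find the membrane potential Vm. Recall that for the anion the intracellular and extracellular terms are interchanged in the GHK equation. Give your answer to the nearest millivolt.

38 mV

Vm = 61.5 · log₁₀[(Σ P·[cation]ₒ + Σ P·[anion]ᵢ) / (Σ P·[cation]ᵢ + Σ P·[anion]ₒ)]
Numerator = 1×8.98 + 11×130 + 0.068×21.4 = 1440
Denominator = 1×118 + 11×20.4 + 0.068×91.1 = 348.6
Vm = 61.5 · log₁₀(4.1321) = 61.5 × (0.6162) = 37.89 mV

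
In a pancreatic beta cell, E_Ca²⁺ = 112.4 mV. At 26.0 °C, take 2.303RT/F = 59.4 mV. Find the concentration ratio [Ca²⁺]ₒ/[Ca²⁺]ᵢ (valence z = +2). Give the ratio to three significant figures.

6090

log₁₀([out]/[in]) = E·z/(59.4) = 112.4 × 2 / 59.4 = 3.7845
[out]/[in] = 10^(3.7845) = 6089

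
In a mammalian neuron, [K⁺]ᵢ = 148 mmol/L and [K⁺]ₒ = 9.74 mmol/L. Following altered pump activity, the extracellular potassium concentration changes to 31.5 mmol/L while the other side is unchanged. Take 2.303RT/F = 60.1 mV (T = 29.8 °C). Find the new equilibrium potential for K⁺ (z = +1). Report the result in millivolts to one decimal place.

-40.4 mV

After the shift: [K⁺]_out = 31.5, [K⁺]_in = 148 mmol/L.
E_new = (60.1/1)·log₁₀(31.5/148) = 60.10 · (-0.6720) = -40.38 mV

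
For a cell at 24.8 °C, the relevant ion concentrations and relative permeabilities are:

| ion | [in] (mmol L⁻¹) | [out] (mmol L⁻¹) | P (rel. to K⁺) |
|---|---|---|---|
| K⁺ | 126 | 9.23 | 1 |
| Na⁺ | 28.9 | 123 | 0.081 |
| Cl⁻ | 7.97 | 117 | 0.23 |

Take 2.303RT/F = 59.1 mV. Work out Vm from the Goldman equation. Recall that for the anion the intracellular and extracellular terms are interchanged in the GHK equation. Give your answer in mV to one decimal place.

Vm = 59.1 · log₁₀[(Σ P·[cation]ₒ + Σ P·[anion]ᵢ) / (Σ P·[cation]ᵢ + Σ P·[anion]ₒ)]
Numerator = 1×9.23 + 0.081×123 + 0.23×7.97 = 21.03
Denominator = 1×126 + 0.081×28.9 + 0.23×117 = 155.3
Vm = 59.1 · log₁₀(0.13543) = 59.1 × (-0.8683) = -51.32 mV

-51.3 mV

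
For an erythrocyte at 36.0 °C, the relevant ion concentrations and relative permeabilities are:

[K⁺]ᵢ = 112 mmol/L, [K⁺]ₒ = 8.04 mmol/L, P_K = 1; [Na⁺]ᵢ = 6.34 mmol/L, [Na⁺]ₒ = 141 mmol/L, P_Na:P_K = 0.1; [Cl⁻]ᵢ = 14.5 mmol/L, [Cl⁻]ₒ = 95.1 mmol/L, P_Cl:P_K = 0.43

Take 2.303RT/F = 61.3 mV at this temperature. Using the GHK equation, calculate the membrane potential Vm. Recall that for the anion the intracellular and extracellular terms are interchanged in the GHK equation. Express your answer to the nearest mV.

-45 mV

Vm = 61.3 · log₁₀[(Σ P·[cation]ₒ + Σ P·[anion]ᵢ) / (Σ P·[cation]ᵢ + Σ P·[anion]ₒ)]
Numerator = 1×8.04 + 0.1×141 + 0.43×14.5 = 28.38
Denominator = 1×112 + 0.1×6.34 + 0.43×95.1 = 153.5
Vm = 61.3 · log₁₀(0.18482) = 61.3 × (-0.7332) = -44.95 mV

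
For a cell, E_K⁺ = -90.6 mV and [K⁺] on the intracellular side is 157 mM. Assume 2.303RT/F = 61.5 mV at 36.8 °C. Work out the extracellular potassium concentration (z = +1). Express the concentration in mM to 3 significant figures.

5.28 mM

Nernst: E = (61.5/1) · log₁₀([out]/[in]), so log₁₀([out]/[in]) = -90.6 × 1 / 61.5 = -1.4732.
[out]/[in] = 10^(-1.4732) = 0.03364.
[out] = 0.03364 × 157 = 5.281 mM.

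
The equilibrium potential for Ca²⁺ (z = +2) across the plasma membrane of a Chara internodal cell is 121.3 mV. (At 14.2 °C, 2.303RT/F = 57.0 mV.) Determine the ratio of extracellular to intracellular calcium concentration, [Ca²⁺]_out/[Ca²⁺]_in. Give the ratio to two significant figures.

log₁₀([out]/[in]) = E·z/(57.0) = 121.3 × 2 / 57.0 = 4.2561
[out]/[in] = 10^(4.2561) = 1.804e+04

18000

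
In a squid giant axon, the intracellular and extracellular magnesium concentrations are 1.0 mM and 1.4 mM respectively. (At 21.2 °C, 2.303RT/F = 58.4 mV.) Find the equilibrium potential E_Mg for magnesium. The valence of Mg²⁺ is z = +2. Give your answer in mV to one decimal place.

E = (58.4/z) · log₁₀([Mg²⁺]_out/[Mg²⁺]_in) with z = +2.
= (58.4/2) · log₁₀(1.4/1.0) = 29.20 · log₁₀(1.4)
= 29.20 · (0.1461) = 4.27 mV

4.3 mV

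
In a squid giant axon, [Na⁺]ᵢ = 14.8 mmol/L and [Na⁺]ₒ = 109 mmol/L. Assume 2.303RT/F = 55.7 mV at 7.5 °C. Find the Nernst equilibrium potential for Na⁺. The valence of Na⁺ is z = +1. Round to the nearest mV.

E = (55.7/z) · log₁₀([Na⁺]_out/[Na⁺]_in) with z = +1.
= (55.7/1) · log₁₀(109/14.8) = 55.70 · log₁₀(7.365)
= 55.70 · (0.8672) = 48.30 mV

48 mV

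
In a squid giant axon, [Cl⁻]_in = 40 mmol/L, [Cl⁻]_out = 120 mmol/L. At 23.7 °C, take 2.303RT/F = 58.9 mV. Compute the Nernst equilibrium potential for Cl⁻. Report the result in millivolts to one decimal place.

E = (58.9/z) · log₁₀([Cl⁻]_out/[Cl⁻]_in) with z = -1.
For an anion, dividing by z = -1 reverses the sign.
= (58.9/-1) · log₁₀(120/40) = -58.90 · log₁₀(3)
= -58.90 · (0.4771) = -28.10 mV

-28.1 mV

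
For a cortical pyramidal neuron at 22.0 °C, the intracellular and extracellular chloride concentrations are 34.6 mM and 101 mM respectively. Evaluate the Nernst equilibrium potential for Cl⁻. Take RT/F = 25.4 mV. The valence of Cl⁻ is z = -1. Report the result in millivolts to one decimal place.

-27.2 mV

E = (25.4/z) · ln([Cl⁻]_out/[Cl⁻]_in) with z = -1.
For an anion, dividing by z = -1 reverses the sign.
= (25.4/-1) · ln(101/34.6) = -25.40 · ln(2.919)
= -25.40 · (1.0713) = -27.21 mV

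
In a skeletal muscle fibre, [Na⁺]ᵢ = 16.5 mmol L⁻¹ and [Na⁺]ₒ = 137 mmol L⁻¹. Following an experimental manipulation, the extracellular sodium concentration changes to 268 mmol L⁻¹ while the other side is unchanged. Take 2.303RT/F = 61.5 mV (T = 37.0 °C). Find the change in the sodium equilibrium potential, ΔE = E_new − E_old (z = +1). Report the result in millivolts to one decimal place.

17.9 mV

E_old = (61.5/1)·log₁₀(137/16.5) = 56.53 mV
E_new = (61.5/1)·log₁₀(268/16.5) = 74.46 mV
ΔE = 74.46 − (56.53) = 17.92 mV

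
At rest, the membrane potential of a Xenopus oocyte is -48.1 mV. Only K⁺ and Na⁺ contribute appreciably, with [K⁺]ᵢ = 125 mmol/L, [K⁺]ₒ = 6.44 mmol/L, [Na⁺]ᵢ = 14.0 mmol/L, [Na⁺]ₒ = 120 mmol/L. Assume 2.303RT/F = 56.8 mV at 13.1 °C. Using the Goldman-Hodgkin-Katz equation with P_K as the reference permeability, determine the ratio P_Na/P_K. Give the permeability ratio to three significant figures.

Let α = P_Na/P_K. GHK: Vm = 56.8·log₁₀[(Kₒ + α·Naₒ)/(Kᵢ + α·Naᵢ)].
10^(Vm/56.8) = 10^(-48.1/56.8) = 0.14229
So 0.14229·(Kᵢ + α·Naᵢ) = Kₒ + α·Naₒ → α = (0.14229·125.0 − 6.44) / (120.0 − 0.14229·14.0)
α = (17.79 − 6.44) / (120.0 − 1.992) = 11.35/118 = 0.09615

0.0961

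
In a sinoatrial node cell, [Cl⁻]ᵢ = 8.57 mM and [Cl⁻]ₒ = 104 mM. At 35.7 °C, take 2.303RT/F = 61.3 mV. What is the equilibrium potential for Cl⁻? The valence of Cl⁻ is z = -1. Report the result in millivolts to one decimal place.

-66.5 mV

E = (61.3/z) · log₁₀([Cl⁻]_out/[Cl⁻]_in) with z = -1.
For an anion, dividing by z = -1 reverses the sign.
= (61.3/-1) · log₁₀(104/8.57) = -61.30 · log₁₀(12.14)
= -61.30 · (1.0841) = -66.45 mV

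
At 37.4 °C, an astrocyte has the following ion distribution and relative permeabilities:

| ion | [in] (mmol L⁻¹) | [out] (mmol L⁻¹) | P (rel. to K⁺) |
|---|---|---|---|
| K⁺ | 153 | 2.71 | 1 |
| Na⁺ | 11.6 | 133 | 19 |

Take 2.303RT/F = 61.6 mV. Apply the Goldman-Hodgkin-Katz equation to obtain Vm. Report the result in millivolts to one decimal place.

Vm = 61.6 · log₁₀[(Σ P·[cation]ₒ + Σ P·[anion]ᵢ) / (Σ P·[cation]ᵢ + Σ P·[anion]ₒ)]
Numerator = 1×2.71 + 19×133 = 2530
Denominator = 1×153 + 19×11.6 = 373.4
Vm = 61.6 · log₁₀(6.7748) = 61.6 × (0.8309) = 51.18 mV

51.2 mV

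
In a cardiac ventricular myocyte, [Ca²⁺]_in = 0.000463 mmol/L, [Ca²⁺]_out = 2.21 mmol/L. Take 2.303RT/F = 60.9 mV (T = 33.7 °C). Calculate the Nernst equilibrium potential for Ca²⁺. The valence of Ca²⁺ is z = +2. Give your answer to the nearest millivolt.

E = (60.9/z) · log₁₀([Ca²⁺]_out/[Ca²⁺]_in) with z = +2.
= (60.9/2) · log₁₀(2.21/0.000463) = 30.45 · log₁₀(4773)
= 30.45 · (3.6788) = 112.02 mV

112 mV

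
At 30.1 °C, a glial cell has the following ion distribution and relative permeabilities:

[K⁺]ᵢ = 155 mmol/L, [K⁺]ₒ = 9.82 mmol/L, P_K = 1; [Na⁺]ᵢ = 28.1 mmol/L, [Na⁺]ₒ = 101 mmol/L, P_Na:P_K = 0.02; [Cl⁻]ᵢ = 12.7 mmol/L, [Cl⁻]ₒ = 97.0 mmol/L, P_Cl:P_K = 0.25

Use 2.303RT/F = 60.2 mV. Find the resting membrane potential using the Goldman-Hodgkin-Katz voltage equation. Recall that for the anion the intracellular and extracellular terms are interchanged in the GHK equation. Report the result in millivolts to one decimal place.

Vm = 60.2 · log₁₀[(Σ P·[cation]ₒ + Σ P·[anion]ᵢ) / (Σ P·[cation]ᵢ + Σ P·[anion]ₒ)]
Numerator = 1×9.82 + 0.02×101 + 0.25×12.7 = 15.02
Denominator = 1×155 + 0.02×28.1 + 0.25×97.0 = 179.8
Vm = 60.2 · log₁₀(0.083504) = 60.2 × (-1.0783) = -64.91 mV

-64.9 mV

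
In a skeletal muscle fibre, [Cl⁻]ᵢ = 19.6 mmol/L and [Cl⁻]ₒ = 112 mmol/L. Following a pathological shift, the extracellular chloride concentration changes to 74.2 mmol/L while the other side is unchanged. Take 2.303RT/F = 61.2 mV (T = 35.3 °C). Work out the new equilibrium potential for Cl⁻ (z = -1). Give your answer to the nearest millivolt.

After the shift: [Cl⁻]_out = 74.2, [Cl⁻]_in = 19.6 mmol/L.
E_new = (61.2/-1)·log₁₀(74.2/19.6) = -61.20 · (0.5781) = -35.38 mV

-35 mV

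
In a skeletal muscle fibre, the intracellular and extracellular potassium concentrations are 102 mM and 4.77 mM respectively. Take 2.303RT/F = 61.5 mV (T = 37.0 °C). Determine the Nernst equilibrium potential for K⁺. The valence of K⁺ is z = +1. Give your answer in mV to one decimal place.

-81.8 mV

E = (61.5/z) · log₁₀([K⁺]_out/[K⁺]_in) with z = +1.
= (61.5/1) · log₁₀(4.77/102) = 61.50 · log₁₀(0.04676)
= 61.50 · (-1.3301) = -81.80 mV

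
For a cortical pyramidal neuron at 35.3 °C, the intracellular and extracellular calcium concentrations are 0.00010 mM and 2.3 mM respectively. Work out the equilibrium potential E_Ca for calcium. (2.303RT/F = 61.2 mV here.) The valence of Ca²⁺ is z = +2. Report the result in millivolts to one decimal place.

E = (61.2/z) · log₁₀([Ca²⁺]_out/[Ca²⁺]_in) with z = +2.
= (61.2/2) · log₁₀(2.3/0.00010) = 30.60 · log₁₀(2.3e+04)
= 30.60 · (4.3617) = 133.47 mV

133.5 mV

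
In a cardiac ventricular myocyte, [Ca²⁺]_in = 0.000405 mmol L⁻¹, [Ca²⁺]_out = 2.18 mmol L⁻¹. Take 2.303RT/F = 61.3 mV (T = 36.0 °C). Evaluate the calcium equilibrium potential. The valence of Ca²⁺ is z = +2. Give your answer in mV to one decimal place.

114.4 mV

E = (61.3/z) · log₁₀([Ca²⁺]_out/[Ca²⁺]_in) with z = +2.
= (61.3/2) · log₁₀(2.18/0.000405) = 30.65 · log₁₀(5383)
= 30.65 · (3.7310) = 114.36 mV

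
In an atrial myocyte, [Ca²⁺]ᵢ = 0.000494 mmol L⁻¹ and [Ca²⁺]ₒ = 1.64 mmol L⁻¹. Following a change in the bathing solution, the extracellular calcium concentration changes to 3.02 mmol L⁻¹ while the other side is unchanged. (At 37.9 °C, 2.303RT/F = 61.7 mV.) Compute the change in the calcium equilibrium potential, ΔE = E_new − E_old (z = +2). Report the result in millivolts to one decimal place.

8.2 mV

E_old = (61.7/2)·log₁₀(1.64/0.000494) = 108.63 mV
E_new = (61.7/2)·log₁₀(3.02/0.000494) = 116.81 mV
ΔE = 116.81 − (108.63) = 8.18 mV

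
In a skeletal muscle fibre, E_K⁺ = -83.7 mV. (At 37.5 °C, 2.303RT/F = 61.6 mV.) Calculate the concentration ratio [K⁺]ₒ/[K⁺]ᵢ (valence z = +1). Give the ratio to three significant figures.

0.0438

log₁₀([out]/[in]) = E·z/(61.6) = -83.7 × 1 / 61.6 = -1.3588
[out]/[in] = 10^(-1.3588) = 0.04378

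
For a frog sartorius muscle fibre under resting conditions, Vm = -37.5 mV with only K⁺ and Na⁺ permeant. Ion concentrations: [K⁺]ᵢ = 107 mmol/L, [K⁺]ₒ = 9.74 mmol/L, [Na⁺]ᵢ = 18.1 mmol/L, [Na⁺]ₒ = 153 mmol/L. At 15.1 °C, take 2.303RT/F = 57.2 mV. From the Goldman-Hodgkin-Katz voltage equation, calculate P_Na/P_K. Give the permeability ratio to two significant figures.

Let α = P_Na/P_K. GHK: Vm = 57.2·log₁₀[(Kₒ + α·Naₒ)/(Kᵢ + α·Naᵢ)].
10^(Vm/57.2) = 10^(-37.5/57.2) = 0.22101
So 0.22101·(Kᵢ + α·Naᵢ) = Kₒ + α·Naₒ → α = (0.22101·107.0 − 9.74) / (153.0 − 0.22101·18.1)
α = (23.65 − 9.74) / (153.0 − 4) = 13.91/149 = 0.09334

0.093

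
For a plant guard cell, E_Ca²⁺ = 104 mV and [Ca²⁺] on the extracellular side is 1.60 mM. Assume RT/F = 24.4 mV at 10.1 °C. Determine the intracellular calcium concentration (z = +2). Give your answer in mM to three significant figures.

0.000318 mM

Nernst: E = (24.4/2) · ln([out]/[in]), so ln([out]/[in]) = 104.0 × 2 / 24.4 = 8.5246.
[out]/[in] = e^(8.5246) = 5037.
[in] = 1.60 / 5037 = 0.0003176 mM.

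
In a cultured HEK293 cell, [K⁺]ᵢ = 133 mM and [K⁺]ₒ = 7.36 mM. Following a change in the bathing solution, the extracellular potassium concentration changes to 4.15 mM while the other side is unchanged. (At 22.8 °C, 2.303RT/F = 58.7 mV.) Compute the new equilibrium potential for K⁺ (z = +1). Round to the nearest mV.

-88 mV

After the shift: [K⁺]_out = 4.15, [K⁺]_in = 133 mM.
E_new = (58.7/1)·log₁₀(4.15/133) = 58.70 · (-1.5058) = -88.39 mV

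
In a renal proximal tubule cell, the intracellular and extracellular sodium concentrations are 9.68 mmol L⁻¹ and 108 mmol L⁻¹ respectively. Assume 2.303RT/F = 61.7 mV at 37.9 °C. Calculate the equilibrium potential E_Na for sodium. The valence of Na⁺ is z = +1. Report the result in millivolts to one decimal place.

64.6 mV

E = (61.7/z) · log₁₀([Na⁺]_out/[Na⁺]_in) with z = +1.
= (61.7/1) · log₁₀(108/9.68) = 61.70 · log₁₀(11.16)
= 61.70 · (1.0475) = 64.63 mV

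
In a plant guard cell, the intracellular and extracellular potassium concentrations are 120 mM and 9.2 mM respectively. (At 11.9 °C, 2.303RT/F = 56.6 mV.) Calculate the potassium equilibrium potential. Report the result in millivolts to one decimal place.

E = (56.6/z) · log₁₀([K⁺]_out/[K⁺]_in) with z = +1.
= (56.6/1) · log₁₀(9.2/120) = 56.60 · log₁₀(0.07667)
= 56.60 · (-1.1154) = -63.13 mV

-63.1 mV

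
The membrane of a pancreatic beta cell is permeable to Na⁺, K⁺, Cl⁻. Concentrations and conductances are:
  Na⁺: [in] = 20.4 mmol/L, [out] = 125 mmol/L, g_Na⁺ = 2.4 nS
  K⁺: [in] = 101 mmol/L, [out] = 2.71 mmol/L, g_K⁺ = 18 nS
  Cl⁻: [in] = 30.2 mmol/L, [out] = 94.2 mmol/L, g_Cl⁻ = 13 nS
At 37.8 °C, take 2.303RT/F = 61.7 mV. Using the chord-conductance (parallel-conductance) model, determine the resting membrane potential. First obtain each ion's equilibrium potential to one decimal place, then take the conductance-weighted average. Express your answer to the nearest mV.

E_Na⁺ = (61.7/1)·log₁₀(125/20.4) = 48.6 mV
E_K⁺ = (61.7/1)·log₁₀(2.71/101) = -97.0 mV
E_Cl⁻ = (61.7/-1)·log₁₀(94.2/30.2) = -30.5 mV
Vm = (Σ gᵢEᵢ)/(Σ gᵢ) = (2.4·48.6 + 18·-97.0 + 13·-30.5) / (2.4 + 18 + 13)
= -2025.86 / 33.4 = -60.65 mV

-61 mV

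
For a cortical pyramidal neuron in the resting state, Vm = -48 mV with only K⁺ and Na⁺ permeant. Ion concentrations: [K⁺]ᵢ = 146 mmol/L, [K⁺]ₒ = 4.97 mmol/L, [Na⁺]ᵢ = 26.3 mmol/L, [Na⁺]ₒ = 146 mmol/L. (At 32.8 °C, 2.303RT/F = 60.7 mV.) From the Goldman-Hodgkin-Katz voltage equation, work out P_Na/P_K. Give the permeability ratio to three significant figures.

0.132

Let α = P_Na/P_K. GHK: Vm = 60.7·log₁₀[(Kₒ + α·Naₒ)/(Kᵢ + α·Naᵢ)].
10^(Vm/60.7) = 10^(-48.0/60.7) = 0.16189
So 0.16189·(Kᵢ + α·Naᵢ) = Kₒ + α·Naₒ → α = (0.16189·146.0 − 4.97) / (146.0 − 0.16189·26.3)
α = (23.64 − 4.97) / (146.0 − 4.258) = 18.67/141.7 = 0.1317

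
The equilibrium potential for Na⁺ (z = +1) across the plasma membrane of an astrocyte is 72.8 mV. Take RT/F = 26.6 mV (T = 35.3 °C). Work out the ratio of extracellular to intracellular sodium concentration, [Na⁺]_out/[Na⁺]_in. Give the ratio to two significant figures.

ln([out]/[in]) = E·z/(26.6) = 72.8 × 1 / 26.6 = 2.7368
[out]/[in] = e^(2.7368) = 15.44

15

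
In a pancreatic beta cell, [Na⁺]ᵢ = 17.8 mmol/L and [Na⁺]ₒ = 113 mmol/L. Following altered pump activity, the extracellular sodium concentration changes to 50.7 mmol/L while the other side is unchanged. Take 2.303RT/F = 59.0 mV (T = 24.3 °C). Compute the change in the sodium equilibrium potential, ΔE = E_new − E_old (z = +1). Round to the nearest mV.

E_old = (59.0/1)·log₁₀(113/17.8) = 47.36 mV
E_new = (59.0/1)·log₁₀(50.7/17.8) = 26.82 mV
ΔE = 26.82 − (47.36) = -20.54 mV

-21 mV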